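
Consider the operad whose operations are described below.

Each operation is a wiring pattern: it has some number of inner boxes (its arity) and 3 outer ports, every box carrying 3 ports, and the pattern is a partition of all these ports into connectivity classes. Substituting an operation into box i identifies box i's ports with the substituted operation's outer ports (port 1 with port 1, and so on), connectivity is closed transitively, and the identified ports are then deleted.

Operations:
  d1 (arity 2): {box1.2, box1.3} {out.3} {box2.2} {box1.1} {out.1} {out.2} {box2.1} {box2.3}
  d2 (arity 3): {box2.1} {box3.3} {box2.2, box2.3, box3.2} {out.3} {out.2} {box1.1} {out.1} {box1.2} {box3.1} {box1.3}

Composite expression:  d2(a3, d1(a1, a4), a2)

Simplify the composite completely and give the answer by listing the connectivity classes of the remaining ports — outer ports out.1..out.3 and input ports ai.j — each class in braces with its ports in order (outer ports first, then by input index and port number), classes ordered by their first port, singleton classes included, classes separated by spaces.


{out.1} {out.2} {out.3} {a1.1} {a1.2, a1.3} {a2.1} {a2.2} {a2.3} {a3.1} {a3.2} {a3.3} {a4.1} {a4.2} {a4.3}


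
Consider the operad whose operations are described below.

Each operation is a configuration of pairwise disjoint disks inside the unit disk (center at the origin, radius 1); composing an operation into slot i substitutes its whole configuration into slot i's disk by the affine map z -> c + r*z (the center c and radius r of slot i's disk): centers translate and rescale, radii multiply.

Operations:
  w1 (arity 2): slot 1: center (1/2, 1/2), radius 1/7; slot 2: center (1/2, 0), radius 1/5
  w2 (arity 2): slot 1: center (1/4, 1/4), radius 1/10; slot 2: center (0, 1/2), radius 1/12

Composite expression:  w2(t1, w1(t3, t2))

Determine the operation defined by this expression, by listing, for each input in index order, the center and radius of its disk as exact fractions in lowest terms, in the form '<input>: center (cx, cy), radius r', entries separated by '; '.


t1: center (1/4, 1/4), radius 1/10; t2: center (1/24, 1/2), radius 1/60; t3: center (1/24, 13/24), radius 1/84

Affine substitution under w2: radii multiply and t-centers shift.
tracing t1 down its 1-map path: center (1/4, 1/4), radius 1/10
tracing t3 down its 2-map path: center (1/24, 13/24), radius 1/84
tracing t2 down its 2-map path: center (1/24, 1/2), radius 1/60


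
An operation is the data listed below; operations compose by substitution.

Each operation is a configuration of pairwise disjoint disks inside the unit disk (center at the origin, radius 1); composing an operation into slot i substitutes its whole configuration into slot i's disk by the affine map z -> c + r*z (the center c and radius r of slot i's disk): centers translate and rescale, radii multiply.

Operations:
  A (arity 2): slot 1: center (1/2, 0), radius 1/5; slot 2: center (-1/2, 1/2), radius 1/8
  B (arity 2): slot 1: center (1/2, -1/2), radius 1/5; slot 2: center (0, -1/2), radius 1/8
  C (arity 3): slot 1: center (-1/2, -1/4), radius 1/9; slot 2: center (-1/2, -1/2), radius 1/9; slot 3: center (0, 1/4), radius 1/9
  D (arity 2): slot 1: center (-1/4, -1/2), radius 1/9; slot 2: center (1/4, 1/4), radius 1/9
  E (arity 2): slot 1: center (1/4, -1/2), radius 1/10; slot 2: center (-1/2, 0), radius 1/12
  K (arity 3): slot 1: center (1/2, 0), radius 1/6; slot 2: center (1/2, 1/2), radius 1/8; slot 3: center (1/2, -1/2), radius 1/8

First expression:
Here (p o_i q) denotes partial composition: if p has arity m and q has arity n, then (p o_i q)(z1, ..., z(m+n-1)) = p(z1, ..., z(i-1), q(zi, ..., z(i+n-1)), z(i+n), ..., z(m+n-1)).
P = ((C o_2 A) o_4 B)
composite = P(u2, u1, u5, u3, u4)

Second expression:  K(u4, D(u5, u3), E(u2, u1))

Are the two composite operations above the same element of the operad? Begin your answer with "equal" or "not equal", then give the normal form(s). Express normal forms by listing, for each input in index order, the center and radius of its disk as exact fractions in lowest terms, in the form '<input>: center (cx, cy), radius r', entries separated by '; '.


not equal — first u1: center (-4/9, -1/2), radius 1/45; u2: center (-1/2, -1/4), radius 1/9; u3: center (1/18, 7/36), radius 1/45; u4: center (0, 7/36), radius 1/72; u5: center (-5/9, -4/9), radius 1/72, second u1: center (7/16, -1/2), radius 1/96; u2: center (17/32, -9/16), radius 1/80; u3: center (17/32, 17/32), radius 1/72; u4: center (1/2, 0), radius 1/6; u5: center (15/32, 7/16), radius 1/72

The first composite normalizes to u1: center (-4/9, -1/2), radius 1/45; u2: center (-1/2, -1/4), radius 1/9; u3: center (1/18, 7/36), radius 1/45; u4: center (0, 7/36), radius 1/72; u5: center (-5/9, -4/9), radius 1/72
The second composite normalizes to u1: center (7/16, -1/2), radius 1/96; u2: center (17/32, -9/16), radius 1/80; u3: center (17/32, 17/32), radius 1/72; u4: center (1/2, 0), radius 1/6; u5: center (15/32, 7/16), radius 1/72
No match — not equal.


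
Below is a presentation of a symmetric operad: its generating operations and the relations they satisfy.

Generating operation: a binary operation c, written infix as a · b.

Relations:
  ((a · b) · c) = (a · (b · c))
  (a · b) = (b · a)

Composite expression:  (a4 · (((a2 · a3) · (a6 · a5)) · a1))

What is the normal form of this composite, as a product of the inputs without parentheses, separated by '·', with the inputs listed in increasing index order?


a1 · a2 · a3 · a4 · a5 · a6

With c associative and commutative, the a-input set is all that matters.
(a2 · a3) spells out as a2 · a3
(a6 · a5) spells out as a6 · a5
((a2 · a3) · (a6 · a5)) spells out as a2 · a3 · a6 · a5
(((a2 · a3) · (a6 · a5)) · a1) spells out as a2 · a3 · a6 · a5 · a1
(a4 · (((a2 · a3) · (a6 · a5)) · a1)) spells out as a4 · a2 · a3 · a6 · a5 · a1
rearranged into index order: a1 · a2 · a3 · a4 · a5 · a6


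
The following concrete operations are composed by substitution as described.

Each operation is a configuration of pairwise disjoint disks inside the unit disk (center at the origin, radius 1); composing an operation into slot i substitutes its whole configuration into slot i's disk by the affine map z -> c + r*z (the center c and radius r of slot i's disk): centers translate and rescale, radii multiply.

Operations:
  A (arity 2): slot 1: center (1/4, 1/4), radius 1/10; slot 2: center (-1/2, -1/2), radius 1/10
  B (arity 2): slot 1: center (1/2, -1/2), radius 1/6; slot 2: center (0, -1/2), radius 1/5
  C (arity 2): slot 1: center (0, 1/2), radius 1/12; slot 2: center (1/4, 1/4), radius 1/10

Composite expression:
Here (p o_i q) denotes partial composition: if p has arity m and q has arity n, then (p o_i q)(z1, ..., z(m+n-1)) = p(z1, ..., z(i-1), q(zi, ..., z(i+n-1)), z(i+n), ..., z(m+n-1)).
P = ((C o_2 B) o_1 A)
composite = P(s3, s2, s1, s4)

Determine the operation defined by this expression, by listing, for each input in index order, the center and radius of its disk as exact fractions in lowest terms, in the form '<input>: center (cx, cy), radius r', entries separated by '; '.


Nesting under C composes maps z -> c + r*z down each s-path.
tracing s3 down its 2-map path: center (1/48, 25/48), radius 1/120
tracing s2 down its 2-map path: center (-1/24, 11/24), radius 1/120
tracing s1 down its 2-map path: center (3/10, 1/5), radius 1/60
tracing s4 down its 2-map path: center (1/4, 1/5), radius 1/50

s1: center (3/10, 1/5), radius 1/60; s2: center (-1/24, 11/24), radius 1/120; s3: center (1/48, 25/48), radius 1/120; s4: center (1/4, 1/5), radius 1/50


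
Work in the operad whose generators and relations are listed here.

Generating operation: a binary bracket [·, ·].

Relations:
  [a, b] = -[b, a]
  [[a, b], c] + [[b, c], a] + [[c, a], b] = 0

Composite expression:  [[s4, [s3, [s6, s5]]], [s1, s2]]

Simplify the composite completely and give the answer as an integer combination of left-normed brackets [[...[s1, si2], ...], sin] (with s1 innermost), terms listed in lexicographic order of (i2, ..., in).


-[[[[[s1, s2], s3], s5], s6], s4] + [[[[[s1, s2], s3], s6], s5], s4] + [[[[[s1, s2], s4], s3], s5], s6] - [[[[[s1, s2], s4], s3], s6], s5] - [[[[[s1, s2], s4], s5], s6], s3] + [[[[[s1, s2], s4], s6], s5], s3] + [[[[[s1, s2], s5], s6], s3], s4] - [[[[[s1, s2], s6], s5], s3], s4]

Expand each bracket as ab - ba; the s1-initial words give the coefficients.
Composite bracket: [[s4, [s3, [s6, s5]]], [s1, s2]]
Applying ab - ba throughout gives 32 signed words (2^5 = 32).
The s1-initial words carry the normal form:
  word s1s2s3s5s6s4 has sign -1, contributing -[[[[[s1, s2], s3], s5], s6], s4]
  word s1s2s3s6s5s4 has sign +1, contributing +[[[[[s1, s2], s3], s6], s5], s4]
  word s1s2s4s3s5s6 has sign +1, contributing +[[[[[s1, s2], s4], s3], s5], s6]
  word s1s2s4s3s6s5 has sign -1, contributing -[[[[[s1, s2], s4], s3], s6], s5]
  word s1s2s4s5s6s3 has sign -1, contributing -[[[[[s1, s2], s4], s5], s6], s3]
  word s1s2s4s6s5s3 has sign +1, contributing +[[[[[s1, s2], s4], s6], s5], s3]
  word s1s2s5s6s3s4 has sign +1, contributing +[[[[[s1, s2], s5], s6], s3], s4]
  word s1s2s6s5s3s4 has sign -1, contributing -[[[[[s1, s2], s6], s5], s3], s4]


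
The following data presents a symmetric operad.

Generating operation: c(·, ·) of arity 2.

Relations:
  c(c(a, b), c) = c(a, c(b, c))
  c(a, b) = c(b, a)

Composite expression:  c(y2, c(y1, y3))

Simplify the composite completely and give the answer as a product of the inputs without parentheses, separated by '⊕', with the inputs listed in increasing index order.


y1 ⊕ y2 ⊕ y3

Shape and order are irrelevant to c; the y-input set decides.
c(y1, y3) linearizes to y1 ⊕ y3
c(y2, c(y1, y3)) linearizes to y2 ⊕ y1 ⊕ y3
reordering the factors by index: y1 ⊕ y2 ⊕ y3


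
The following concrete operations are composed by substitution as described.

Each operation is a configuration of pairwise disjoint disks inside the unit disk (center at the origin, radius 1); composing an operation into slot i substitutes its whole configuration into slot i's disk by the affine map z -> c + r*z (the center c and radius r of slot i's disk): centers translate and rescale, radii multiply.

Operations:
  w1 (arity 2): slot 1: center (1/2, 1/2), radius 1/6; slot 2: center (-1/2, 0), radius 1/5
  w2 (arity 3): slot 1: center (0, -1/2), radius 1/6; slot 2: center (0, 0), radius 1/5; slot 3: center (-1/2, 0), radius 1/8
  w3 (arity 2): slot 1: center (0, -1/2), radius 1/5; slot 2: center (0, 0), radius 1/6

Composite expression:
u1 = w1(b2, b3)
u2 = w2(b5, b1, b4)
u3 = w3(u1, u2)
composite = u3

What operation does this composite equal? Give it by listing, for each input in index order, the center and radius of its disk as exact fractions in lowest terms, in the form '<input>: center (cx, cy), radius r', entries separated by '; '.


b1: center (0, 0), radius 1/30; b2: center (1/10, -2/5), radius 1/30; b3: center (-1/10, -1/2), radius 1/25; b4: center (-1/12, 0), radius 1/48; b5: center (0, -1/12), radius 1/36

Follow each b-input down from w3: c' goes to c + r*c', radius to r*r'.
b2: after 2 affine steps, its disk has center (1/10, -2/5), radius 1/30
b3: after 2 affine steps, its disk has center (-1/10, -1/2), radius 1/25
b5: after 2 affine steps, its disk has center (0, -1/12), radius 1/36
b1: after 2 affine steps, its disk has center (0, 0), radius 1/30
b4: after 2 affine steps, its disk has center (-1/12, 0), radius 1/48


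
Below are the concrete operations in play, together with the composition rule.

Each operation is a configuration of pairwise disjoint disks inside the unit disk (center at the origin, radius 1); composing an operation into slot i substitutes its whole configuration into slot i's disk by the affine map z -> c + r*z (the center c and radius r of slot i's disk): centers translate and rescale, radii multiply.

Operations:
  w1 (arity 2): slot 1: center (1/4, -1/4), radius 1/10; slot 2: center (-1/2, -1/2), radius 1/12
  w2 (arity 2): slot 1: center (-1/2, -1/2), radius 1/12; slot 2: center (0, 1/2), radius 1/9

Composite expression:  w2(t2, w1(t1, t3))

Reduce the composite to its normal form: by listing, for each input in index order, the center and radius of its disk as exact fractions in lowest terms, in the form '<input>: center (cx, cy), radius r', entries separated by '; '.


Nesting under w2 composes maps z -> c + r*z down each t-path.
input t2: applying the 1 nested substitution gives center (-1/2, -1/2), radius 1/12
input t1: applying the 2 nested substitutions gives center (1/36, 17/36), radius 1/90
input t3: applying the 2 nested substitutions gives center (-1/18, 4/9), radius 1/108

t1: center (1/36, 17/36), radius 1/90; t2: center (-1/2, -1/2), radius 1/12; t3: center (-1/18, 4/9), radius 1/108


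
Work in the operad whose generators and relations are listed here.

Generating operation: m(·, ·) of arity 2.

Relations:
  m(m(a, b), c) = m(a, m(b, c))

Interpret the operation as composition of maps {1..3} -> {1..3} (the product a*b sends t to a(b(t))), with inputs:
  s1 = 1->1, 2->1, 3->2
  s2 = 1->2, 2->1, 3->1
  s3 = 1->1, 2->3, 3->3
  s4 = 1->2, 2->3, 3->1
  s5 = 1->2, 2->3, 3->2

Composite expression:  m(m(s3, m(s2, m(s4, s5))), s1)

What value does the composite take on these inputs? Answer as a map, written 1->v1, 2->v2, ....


1->1, 2->1, 3->3

m(s4, s5) = 1->3, 2->1, 3->3
m(s2, m(s4, s5)) = 1->1, 2->2, 3->1
m(s3, m(s2, m(s4, s5))) = 1->1, 2->3, 3->1
m(m(s3, m(s2, m(s4, s5))), s1) = 1->1, 2->1, 3->3


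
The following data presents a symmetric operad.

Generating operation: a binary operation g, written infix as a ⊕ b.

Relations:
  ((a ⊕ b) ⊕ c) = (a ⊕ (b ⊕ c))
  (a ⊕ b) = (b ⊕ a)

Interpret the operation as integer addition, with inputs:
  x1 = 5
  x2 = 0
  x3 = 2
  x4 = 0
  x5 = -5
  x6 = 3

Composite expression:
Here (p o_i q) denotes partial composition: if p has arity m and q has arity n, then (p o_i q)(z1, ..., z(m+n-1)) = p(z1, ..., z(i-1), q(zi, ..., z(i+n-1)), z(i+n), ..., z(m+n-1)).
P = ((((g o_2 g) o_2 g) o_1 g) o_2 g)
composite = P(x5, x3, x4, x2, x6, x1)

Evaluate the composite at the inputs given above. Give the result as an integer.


5

(x3 ⊕ x4) = 2
(x5 ⊕ (x3 ⊕ x4)) = -3
(x2 ⊕ x6) = 3
((x2 ⊕ x6) ⊕ x1) = 8
((x5 ⊕ (x3 ⊕ x4)) ⊕ ((x2 ⊕ x6) ⊕ x1)) = 5


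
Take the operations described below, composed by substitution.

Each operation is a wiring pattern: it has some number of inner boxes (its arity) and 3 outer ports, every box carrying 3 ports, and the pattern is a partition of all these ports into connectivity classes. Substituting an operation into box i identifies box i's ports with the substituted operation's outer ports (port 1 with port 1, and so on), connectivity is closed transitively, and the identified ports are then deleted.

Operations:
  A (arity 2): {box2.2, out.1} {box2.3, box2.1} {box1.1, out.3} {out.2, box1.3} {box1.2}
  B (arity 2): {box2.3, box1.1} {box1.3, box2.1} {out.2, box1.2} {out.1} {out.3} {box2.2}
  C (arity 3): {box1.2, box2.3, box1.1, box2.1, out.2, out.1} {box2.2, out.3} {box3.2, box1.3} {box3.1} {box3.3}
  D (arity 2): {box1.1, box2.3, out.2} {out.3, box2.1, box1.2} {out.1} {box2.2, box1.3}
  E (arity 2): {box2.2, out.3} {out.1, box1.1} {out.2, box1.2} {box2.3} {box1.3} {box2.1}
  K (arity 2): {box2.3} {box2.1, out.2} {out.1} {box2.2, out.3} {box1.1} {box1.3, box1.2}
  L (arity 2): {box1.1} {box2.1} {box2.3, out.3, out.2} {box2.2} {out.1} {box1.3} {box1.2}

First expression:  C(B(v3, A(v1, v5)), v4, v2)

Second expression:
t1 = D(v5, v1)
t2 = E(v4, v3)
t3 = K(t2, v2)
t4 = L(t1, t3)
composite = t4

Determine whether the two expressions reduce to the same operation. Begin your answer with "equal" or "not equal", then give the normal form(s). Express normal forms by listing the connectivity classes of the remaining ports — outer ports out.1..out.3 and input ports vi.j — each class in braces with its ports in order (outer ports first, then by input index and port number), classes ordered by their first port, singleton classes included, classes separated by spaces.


not equal: they reduce to {out.1, out.2, v3.2, v4.1, v4.3} {out.3, v4.2} {v1.1, v3.1} {v1.2} {v1.3} {v2.1} {v2.2} {v2.3} {v3.3, v5.2} {v5.1, v5.3} and {out.1} {out.2, out.3, v2.2} {v1.1, v5.2} {v1.2, v5.3} {v1.3, v5.1} {v2.1} {v2.3} {v3.1} {v3.2, v4.2} {v3.3} {v4.1} {v4.3}

Reducing the first expression gives {out.1, out.2, v3.2, v4.1, v4.3} {out.3, v4.2} {v1.1, v3.1} {v1.2} {v1.3} {v2.1} {v2.2} {v2.3} {v3.3, v5.2} {v5.1, v5.3}
Reducing the second expression gives {out.1} {out.2, out.3, v2.2} {v1.1, v5.2} {v1.2, v5.3} {v1.3, v5.1} {v2.1} {v2.3} {v3.1} {v3.2, v4.2} {v3.3} {v4.1} {v4.3}
No match — not equal.


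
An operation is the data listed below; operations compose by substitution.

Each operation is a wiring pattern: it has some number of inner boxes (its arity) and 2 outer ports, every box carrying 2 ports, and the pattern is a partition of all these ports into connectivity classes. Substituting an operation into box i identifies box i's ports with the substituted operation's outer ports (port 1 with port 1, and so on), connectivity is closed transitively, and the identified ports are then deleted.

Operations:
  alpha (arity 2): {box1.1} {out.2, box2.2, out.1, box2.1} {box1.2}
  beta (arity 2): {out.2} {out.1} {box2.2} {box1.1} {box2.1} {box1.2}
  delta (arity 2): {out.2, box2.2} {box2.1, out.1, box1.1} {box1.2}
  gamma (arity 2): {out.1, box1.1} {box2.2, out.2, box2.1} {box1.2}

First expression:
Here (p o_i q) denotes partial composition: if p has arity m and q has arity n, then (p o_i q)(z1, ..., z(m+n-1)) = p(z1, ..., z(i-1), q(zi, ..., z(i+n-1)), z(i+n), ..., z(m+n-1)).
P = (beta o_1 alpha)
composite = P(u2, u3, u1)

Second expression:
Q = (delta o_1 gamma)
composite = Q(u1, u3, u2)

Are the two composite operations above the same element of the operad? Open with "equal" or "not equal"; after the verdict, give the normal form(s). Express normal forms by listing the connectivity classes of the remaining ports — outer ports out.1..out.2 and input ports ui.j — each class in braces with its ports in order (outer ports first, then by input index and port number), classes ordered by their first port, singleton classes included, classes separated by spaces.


In normal form, the first expression is {out.1} {out.2} {u1.1} {u1.2} {u2.1} {u2.2} {u3.1, u3.2}
In normal form, the second expression is {out.1, u1.1, u2.1} {out.2, u2.2} {u1.2} {u3.1, u3.2}
The normal forms differ: not equal.

not equal: they reduce to {out.1} {out.2} {u1.1} {u1.2} {u2.1} {u2.2} {u3.1, u3.2} and {out.1, u1.1, u2.1} {out.2, u2.2} {u1.2} {u3.1, u3.2}


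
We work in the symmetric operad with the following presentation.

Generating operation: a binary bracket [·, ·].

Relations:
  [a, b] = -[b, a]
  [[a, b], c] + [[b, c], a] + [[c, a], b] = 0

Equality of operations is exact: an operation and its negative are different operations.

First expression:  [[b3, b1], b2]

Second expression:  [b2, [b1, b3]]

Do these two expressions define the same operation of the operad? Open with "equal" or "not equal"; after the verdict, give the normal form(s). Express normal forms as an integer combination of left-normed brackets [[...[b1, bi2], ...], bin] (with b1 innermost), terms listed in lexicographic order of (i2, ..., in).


equal — both sides give -[[b1, b3], b2]

Reducing the first expression gives -[[b1, b3], b2]
Reducing the second expression gives -[[b1, b3], b2]
The normal forms match — equal.


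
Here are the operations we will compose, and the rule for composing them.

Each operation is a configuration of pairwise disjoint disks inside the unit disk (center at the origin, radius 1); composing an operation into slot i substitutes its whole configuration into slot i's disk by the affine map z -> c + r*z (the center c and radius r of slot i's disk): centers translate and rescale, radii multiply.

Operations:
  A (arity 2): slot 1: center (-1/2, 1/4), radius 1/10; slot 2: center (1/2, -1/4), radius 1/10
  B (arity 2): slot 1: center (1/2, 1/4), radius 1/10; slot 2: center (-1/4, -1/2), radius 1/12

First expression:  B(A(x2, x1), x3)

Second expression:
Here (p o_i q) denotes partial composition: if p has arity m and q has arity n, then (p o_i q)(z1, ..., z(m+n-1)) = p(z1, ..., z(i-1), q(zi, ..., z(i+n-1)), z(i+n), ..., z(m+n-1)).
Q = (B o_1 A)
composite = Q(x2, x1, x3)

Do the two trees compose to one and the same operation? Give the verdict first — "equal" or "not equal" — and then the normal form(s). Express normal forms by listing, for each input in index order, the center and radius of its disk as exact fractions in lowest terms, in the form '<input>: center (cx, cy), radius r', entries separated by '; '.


The first composite normalizes to x1: center (11/20, 9/40), radius 1/100; x2: center (9/20, 11/40), radius 1/100; x3: center (-1/4, -1/2), radius 1/12
The second composite normalizes to x1: center (11/20, 9/40), radius 1/100; x2: center (9/20, 11/40), radius 1/100; x3: center (-1/4, -1/2), radius 1/12
The normal forms match — equal.

equal; the common form is x1: center (11/20, 9/40), radius 1/100; x2: center (9/20, 11/40), radius 1/100; x3: center (-1/4, -1/2), radius 1/12


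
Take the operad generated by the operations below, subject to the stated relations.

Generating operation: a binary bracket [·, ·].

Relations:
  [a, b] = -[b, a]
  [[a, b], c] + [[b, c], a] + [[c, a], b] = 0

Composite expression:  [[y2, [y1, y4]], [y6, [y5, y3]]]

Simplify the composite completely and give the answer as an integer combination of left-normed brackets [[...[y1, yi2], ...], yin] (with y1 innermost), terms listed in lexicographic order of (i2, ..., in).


In the tensor algebra, words opening y1 carry the y1-anchored form.
Composite bracket: [[y2, [y1, y4]], [y6, [y5, y3]]]
Full expansion: 32 signed words from ab - ba (2^5 = 32).
Words beginning with y1 determine it all:
  from y1y4y2y3y5y6, sign -1: term -[[[[[y1, y4], y2], y3], y5], y6]
  from y1y4y2y5y3y6, sign +1: term +[[[[[y1, y4], y2], y5], y3], y6]
  from y1y4y2y6y3y5, sign +1: term +[[[[[y1, y4], y2], y6], y3], y5]
  from y1y4y2y6y5y3, sign -1: term -[[[[[y1, y4], y2], y6], y5], y3]

-[[[[[y1, y4], y2], y3], y5], y6] + [[[[[y1, y4], y2], y5], y3], y6] + [[[[[y1, y4], y2], y6], y3], y5] - [[[[[y1, y4], y2], y6], y5], y3]


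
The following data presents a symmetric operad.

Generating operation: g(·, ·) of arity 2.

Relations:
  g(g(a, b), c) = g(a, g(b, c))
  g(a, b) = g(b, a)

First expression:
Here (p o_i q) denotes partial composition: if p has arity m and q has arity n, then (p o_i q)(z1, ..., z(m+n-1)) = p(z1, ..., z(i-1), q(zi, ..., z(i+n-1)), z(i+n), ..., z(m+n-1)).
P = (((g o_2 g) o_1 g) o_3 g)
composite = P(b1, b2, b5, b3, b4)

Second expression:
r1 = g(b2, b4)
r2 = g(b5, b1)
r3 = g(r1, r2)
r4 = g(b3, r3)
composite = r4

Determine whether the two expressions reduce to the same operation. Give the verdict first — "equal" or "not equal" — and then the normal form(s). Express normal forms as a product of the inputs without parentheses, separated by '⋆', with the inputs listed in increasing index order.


Normal form of the first expression: b1 ⋆ b2 ⋆ b3 ⋆ b4 ⋆ b5
Normal form of the second expression: b1 ⋆ b2 ⋆ b3 ⋆ b4 ⋆ b5
Same normal form: equal.

equal; the common form is b1 ⋆ b2 ⋆ b3 ⋆ b4 ⋆ b5


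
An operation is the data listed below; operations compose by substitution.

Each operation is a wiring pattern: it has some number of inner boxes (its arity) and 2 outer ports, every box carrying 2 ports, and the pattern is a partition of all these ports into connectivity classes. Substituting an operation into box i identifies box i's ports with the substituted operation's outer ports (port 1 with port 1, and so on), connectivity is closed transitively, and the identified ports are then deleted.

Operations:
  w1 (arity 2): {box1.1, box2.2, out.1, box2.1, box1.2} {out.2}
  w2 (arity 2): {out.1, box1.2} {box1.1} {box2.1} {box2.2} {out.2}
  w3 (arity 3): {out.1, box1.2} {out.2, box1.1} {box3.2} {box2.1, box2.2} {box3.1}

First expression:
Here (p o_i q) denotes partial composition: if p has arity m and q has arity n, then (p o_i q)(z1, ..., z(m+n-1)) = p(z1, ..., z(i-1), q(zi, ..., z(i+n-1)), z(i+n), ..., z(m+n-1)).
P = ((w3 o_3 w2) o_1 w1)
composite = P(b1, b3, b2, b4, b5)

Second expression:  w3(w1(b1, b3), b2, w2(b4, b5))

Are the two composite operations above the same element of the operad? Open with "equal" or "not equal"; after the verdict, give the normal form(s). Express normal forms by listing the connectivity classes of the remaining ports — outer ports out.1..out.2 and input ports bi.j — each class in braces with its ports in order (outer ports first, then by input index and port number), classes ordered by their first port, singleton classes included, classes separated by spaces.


In normal form, the first expression is {out.1} {out.2, b1.1, b1.2, b3.1, b3.2} {b2.1, b2.2} {b4.1} {b4.2} {b5.1} {b5.2}
In normal form, the second expression is {out.1} {out.2, b1.1, b1.2, b3.1, b3.2} {b2.1, b2.2} {b4.1} {b4.2} {b5.1} {b5.2}
Both agree, so they are equal.

equal — both sides give {out.1} {out.2, b1.1, b1.2, b3.1, b3.2} {b2.1, b2.2} {b4.1} {b4.2} {b5.1} {b5.2}


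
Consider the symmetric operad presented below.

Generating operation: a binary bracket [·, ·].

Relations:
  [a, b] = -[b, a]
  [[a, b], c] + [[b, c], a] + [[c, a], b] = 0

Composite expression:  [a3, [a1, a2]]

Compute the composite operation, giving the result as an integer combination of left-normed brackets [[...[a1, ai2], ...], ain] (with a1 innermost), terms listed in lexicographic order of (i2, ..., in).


-[[a1, a2], a3]

In the tensor algebra, words opening a1 carry the a1-anchored form.
Composite bracket: [a3, [a1, a2]]
Expanding via [a, b] = ab - ba: 4 signed words (2^2 = 4).
Only words starting with a1 matter:
  the word a1a2a3 carries sign -1 and contributes -[[a1, a2], a3]


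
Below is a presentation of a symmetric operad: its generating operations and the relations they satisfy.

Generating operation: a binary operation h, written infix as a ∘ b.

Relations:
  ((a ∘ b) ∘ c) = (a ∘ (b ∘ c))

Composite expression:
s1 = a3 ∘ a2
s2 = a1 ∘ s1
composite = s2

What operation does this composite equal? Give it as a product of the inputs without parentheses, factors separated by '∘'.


a1 ∘ a3 ∘ a2

All parenthesizations of h agree; list the a-inputs left to right.
(a3 ∘ a2) reduces to a3 ∘ a2
(a1 ∘ (a3 ∘ a2)) reduces to a1 ∘ a3 ∘ a2


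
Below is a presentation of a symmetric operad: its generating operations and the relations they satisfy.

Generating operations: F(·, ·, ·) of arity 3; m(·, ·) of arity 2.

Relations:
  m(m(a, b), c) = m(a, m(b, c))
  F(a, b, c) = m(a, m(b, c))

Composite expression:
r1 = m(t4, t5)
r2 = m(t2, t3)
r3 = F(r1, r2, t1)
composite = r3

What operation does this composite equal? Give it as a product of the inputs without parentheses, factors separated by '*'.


t4 * t5 * t2 * t3 * t1

Every regrouping of F is equal, so read the t-inputs in written order.
m(t4, t5) collapses to t4 * t5
m(t2, t3) collapses to t2 * t3
F(m(t4, t5), m(t2, t3), t1) collapses to t4 * t5 * t2 * t3 * t1


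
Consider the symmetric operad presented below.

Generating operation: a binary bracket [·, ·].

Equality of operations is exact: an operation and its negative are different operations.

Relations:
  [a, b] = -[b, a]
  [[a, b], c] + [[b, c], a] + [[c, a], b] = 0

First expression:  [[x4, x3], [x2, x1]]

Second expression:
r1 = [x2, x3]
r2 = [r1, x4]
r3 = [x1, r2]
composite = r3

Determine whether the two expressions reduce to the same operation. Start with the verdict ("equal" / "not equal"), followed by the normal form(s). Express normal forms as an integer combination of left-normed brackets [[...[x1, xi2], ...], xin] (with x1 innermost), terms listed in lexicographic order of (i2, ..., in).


not equal; the first gives -[[[x1, x2], x3], x4] + [[[x1, x2], x4], x3] and the second [[[x1, x2], x3], x4] - [[[x1, x3], x2], x4] - [[[x1, x4], x2], x3] + [[[x1, x4], x3], x2]

The first composite normalizes to -[[[x1, x2], x3], x4] + [[[x1, x2], x4], x3]
The second composite normalizes to [[[x1, x2], x3], x4] - [[[x1, x3], x2], x4] - [[[x1, x4], x2], x3] + [[[x1, x4], x3], x2]
Distinct normal forms: not equal.


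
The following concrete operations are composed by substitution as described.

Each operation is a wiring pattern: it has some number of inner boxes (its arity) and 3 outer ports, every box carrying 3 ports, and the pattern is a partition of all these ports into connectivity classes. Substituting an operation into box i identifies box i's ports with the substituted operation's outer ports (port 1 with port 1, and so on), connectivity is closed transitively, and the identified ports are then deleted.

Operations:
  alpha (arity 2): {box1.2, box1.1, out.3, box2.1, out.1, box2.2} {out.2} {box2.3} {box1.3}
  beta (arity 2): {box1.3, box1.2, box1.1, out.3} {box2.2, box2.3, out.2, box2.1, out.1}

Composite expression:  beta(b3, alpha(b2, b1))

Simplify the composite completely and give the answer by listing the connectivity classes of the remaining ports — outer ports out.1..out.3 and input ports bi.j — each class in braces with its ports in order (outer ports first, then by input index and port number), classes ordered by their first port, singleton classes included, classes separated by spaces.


{out.1, out.2, b1.1, b1.2, b2.1, b2.2} {out.3, b3.1, b3.2, b3.3} {b1.3} {b2.3}


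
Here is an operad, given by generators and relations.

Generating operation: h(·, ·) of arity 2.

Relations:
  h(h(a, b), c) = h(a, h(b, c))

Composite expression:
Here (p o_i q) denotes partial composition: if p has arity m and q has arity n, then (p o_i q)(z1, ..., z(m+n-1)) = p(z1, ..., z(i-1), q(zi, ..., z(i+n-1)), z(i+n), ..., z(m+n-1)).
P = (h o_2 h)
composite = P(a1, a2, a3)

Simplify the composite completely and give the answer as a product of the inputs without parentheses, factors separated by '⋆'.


a1 ⋆ a2 ⋆ a3

Every regrouping of h is equal, so read the a-inputs in written order.
h(a2, a3) linearizes to a2 ⋆ a3
h(a1, h(a2, a3)) linearizes to a1 ⋆ a2 ⋆ a3


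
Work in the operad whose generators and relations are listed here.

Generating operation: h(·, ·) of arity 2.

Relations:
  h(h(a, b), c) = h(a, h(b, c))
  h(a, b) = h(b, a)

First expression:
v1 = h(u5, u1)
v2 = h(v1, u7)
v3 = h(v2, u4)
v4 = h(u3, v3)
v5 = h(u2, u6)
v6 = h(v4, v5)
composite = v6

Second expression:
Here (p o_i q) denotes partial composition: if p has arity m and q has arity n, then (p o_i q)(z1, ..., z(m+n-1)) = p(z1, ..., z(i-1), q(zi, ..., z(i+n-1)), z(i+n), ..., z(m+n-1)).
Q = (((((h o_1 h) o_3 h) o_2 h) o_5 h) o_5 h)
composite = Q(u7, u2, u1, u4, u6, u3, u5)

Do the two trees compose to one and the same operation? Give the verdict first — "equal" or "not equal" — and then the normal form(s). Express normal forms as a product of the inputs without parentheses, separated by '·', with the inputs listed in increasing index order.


equal: each reduces to u1 · u2 · u3 · u4 · u5 · u6 · u7

The first expression, normalized: u1 · u2 · u3 · u4 · u5 · u6 · u7
The second expression, normalized: u1 · u2 · u3 · u4 · u5 · u6 · u7
One common form — equal.


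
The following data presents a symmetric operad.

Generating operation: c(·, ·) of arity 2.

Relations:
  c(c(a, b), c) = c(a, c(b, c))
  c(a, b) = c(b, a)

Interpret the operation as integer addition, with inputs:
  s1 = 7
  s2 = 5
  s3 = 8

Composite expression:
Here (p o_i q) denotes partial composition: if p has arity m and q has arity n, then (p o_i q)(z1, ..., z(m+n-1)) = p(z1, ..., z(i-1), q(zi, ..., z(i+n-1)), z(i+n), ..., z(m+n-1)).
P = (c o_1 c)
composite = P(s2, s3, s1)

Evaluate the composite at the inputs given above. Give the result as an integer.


c(s2, s3) = 13
c(c(s2, s3), s1) = 20

20


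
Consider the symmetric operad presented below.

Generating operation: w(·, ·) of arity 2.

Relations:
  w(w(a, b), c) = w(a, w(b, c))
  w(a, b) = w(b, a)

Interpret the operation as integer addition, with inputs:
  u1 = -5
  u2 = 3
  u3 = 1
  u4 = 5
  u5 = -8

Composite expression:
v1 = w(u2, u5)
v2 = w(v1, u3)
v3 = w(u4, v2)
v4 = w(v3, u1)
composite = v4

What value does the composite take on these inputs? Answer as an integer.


-4

w(u2, u5) = -5
w(w(u2, u5), u3) = -4
w(u4, w(w(u2, u5), u3)) = 1
w(w(u4, w(w(u2, u5), u3)), u1) = -4


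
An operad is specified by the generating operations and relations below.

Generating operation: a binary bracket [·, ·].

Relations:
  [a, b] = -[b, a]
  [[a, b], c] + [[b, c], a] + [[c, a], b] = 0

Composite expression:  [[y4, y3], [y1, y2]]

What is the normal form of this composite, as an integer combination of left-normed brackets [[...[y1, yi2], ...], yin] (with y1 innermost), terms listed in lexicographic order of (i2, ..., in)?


[[[y1, y2], y3], y4] - [[[y1, y2], y4], y3]


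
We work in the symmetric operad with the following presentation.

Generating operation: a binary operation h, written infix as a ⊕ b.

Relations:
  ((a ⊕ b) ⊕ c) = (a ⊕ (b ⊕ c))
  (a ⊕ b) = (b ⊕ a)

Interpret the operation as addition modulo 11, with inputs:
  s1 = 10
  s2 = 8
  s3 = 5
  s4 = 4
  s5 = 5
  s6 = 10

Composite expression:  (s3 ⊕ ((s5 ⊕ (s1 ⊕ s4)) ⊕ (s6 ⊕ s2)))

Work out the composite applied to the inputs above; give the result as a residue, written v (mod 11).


9 (mod 11)

(s1 ⊕ s4) = 3
(s5 ⊕ (s1 ⊕ s4)) = 8
(s6 ⊕ s2) = 7
((s5 ⊕ (s1 ⊕ s4)) ⊕ (s6 ⊕ s2)) = 4
(s3 ⊕ ((s5 ⊕ (s1 ⊕ s4)) ⊕ (s6 ⊕ s2))) = 9


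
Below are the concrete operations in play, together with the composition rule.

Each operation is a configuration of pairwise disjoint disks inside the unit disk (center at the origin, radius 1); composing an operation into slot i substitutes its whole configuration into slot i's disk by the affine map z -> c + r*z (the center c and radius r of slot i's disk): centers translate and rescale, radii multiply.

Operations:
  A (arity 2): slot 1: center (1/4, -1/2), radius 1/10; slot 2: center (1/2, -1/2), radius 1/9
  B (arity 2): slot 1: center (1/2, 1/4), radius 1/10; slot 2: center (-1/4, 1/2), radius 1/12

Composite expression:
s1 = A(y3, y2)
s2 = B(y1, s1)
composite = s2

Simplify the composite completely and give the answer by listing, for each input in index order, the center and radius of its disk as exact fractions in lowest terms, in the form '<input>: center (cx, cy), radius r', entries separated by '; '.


y1: center (1/2, 1/4), radius 1/10; y2: center (-5/24, 11/24), radius 1/108; y3: center (-11/48, 11/24), radius 1/120

Follow each y-input down from B: c' goes to c + r*c', radius to r*r'.
for y1, the 1-step affine chain lands on center (1/2, 1/4), radius 1/10
for y3, the 2-step affine chain lands on center (-11/48, 11/24), radius 1/120
for y2, the 2-step affine chain lands on center (-5/24, 11/24), radius 1/108


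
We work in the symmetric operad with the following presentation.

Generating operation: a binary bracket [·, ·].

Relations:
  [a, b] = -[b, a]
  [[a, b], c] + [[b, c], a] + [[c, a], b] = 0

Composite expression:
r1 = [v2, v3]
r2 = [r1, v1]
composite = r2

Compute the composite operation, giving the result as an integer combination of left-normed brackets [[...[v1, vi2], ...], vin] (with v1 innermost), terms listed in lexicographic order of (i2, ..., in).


A multilinear Lie element is pinned by v1-initial words (v1 innermost).
Composite bracket: [[v2, v3], v1]
Applying ab - ba throughout gives 4 signed words (2^2 = 4).
Words beginning with v1 determine it all:
  v1v2v3 appears with sign -1, giving the term -[[v1, v2], v3]
  v1v3v2 appears with sign +1, giving the term +[[v1, v3], v2]

-[[v1, v2], v3] + [[v1, v3], v2]


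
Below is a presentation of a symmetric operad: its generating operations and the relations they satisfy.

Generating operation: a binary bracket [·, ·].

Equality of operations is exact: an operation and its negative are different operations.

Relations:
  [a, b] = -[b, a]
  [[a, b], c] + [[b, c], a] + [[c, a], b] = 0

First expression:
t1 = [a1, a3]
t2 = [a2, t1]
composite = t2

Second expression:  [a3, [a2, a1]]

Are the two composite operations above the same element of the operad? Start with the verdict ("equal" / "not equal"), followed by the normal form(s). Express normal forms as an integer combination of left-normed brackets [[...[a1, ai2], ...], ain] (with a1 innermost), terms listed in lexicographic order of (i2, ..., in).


not equal; first: -[[a1, a3], a2]; second: [[a1, a2], a3]

The first expression reduces to -[[a1, a3], a2]
The second expression reduces to [[a1, a2], a3]
They disagree, so not equal.


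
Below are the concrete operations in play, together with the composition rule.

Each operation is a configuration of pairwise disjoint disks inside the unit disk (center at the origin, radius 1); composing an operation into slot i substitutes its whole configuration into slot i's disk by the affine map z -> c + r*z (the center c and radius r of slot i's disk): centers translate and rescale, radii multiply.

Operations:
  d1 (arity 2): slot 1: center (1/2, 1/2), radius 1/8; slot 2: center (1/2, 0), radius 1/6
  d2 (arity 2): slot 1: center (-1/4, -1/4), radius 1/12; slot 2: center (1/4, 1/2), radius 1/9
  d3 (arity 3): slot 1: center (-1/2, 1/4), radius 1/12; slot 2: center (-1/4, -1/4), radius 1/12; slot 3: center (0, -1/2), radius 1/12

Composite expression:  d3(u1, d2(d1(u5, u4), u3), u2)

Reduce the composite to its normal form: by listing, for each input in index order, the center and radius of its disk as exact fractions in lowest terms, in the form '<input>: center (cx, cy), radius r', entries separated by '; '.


u1: center (-1/2, 1/4), radius 1/12; u2: center (0, -1/2), radius 1/12; u3: center (-11/48, -5/24), radius 1/108; u4: center (-77/288, -13/48), radius 1/864; u5: center (-77/288, -77/288), radius 1/1152

Only the slot chain above each u matters under d3; compose those maps.
input u1: composing its 1 substitution step yields center (-1/2, 1/4), radius 1/12
input u5: composing its 3 substitution steps yields center (-77/288, -77/288), radius 1/1152
input u4: composing its 3 substitution steps yields center (-77/288, -13/48), radius 1/864
input u3: composing its 2 substitution steps yields center (-11/48, -5/24), radius 1/108
input u2: composing its 1 substitution step yields center (0, -1/2), radius 1/12


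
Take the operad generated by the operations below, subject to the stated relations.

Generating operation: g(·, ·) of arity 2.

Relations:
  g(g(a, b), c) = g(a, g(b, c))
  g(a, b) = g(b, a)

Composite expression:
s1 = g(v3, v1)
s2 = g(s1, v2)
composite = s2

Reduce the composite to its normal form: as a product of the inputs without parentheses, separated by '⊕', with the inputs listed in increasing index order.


Key point: g commutes, so take the v-inputs in any fixed order.
g(v3, v1) flattens to v3 ⊕ v1
g(g(v3, v1), v2) flattens to v3 ⊕ v1 ⊕ v2
reordering the factors by index: v1 ⊕ v2 ⊕ v3

v1 ⊕ v2 ⊕ v3


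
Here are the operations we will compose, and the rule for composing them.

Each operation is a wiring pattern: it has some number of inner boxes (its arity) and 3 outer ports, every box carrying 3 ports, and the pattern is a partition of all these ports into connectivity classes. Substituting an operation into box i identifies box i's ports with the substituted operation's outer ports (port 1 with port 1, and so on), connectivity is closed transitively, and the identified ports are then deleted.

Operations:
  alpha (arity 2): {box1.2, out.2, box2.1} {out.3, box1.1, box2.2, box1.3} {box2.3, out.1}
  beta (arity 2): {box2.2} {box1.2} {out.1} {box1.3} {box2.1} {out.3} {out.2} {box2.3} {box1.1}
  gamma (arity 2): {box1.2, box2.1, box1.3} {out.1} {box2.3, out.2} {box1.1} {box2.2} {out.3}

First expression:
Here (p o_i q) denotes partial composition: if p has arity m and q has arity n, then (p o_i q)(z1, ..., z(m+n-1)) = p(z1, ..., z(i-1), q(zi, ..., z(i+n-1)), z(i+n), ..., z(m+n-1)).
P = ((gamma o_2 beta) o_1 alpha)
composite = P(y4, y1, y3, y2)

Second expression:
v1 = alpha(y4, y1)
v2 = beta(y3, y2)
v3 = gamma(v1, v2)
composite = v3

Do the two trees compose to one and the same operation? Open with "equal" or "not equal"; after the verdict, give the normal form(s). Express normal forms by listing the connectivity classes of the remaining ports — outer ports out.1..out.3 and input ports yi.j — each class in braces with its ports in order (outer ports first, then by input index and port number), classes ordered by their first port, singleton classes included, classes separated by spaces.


equal; both compose to {out.1} {out.2} {out.3} {y1.1, y1.2, y4.1, y4.2, y4.3} {y1.3} {y2.1} {y2.2} {y2.3} {y3.1} {y3.2} {y3.3}

Normal form of the first expression: {out.1} {out.2} {out.3} {y1.1, y1.2, y4.1, y4.2, y4.3} {y1.3} {y2.1} {y2.2} {y2.3} {y3.1} {y3.2} {y3.3}
Normal form of the second expression: {out.1} {out.2} {out.3} {y1.1, y1.2, y4.1, y4.2, y4.3} {y1.3} {y2.1} {y2.2} {y2.3} {y3.1} {y3.2} {y3.3}
The forms coincide; equal.
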